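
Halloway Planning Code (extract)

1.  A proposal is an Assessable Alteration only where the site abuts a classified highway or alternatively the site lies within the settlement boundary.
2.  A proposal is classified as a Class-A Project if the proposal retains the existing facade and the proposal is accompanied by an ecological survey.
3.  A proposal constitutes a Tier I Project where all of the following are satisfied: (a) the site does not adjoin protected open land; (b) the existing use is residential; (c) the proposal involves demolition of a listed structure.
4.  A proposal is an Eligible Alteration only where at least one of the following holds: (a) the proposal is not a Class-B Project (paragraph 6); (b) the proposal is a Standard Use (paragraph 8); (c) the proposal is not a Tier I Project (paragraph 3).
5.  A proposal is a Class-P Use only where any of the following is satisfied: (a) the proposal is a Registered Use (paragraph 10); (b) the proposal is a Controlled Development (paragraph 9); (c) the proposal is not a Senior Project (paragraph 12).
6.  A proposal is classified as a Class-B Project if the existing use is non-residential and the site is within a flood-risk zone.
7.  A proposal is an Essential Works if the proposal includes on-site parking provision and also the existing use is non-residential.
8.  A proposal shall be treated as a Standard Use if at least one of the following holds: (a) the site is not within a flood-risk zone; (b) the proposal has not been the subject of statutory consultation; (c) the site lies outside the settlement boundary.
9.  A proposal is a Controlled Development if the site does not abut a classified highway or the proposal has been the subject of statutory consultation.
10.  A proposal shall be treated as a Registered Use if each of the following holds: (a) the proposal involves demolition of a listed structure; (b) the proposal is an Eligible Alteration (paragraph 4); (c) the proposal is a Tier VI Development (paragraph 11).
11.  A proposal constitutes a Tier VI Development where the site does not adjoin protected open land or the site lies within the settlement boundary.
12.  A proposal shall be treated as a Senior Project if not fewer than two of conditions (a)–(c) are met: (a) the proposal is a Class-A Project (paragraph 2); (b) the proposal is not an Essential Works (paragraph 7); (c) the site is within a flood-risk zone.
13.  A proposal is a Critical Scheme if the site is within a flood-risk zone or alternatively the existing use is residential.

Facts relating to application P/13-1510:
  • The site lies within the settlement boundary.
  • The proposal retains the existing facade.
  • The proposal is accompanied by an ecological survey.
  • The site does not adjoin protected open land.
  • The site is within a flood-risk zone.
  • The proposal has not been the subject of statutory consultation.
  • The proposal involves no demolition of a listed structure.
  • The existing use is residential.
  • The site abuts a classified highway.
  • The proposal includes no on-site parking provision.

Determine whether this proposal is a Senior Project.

Yes

Under paragraph 2: the proposal retains the existing facade? yes; and the proposal is accompanied by an ecological survey? yes. So the proposal is a Class-A Project.
Under paragraph 7: the proposal includes on-site parking provision? no; and the existing use is non-residential? no. So the proposal is not an Essential Works.
Under paragraph 12: Class-A Project (paragraph 2)? yes; not an Essential Works (paragraph 7)? yes; the site is within a flood-risk zone? yes — 3 of 3 hold (need ≥2) → satisfied.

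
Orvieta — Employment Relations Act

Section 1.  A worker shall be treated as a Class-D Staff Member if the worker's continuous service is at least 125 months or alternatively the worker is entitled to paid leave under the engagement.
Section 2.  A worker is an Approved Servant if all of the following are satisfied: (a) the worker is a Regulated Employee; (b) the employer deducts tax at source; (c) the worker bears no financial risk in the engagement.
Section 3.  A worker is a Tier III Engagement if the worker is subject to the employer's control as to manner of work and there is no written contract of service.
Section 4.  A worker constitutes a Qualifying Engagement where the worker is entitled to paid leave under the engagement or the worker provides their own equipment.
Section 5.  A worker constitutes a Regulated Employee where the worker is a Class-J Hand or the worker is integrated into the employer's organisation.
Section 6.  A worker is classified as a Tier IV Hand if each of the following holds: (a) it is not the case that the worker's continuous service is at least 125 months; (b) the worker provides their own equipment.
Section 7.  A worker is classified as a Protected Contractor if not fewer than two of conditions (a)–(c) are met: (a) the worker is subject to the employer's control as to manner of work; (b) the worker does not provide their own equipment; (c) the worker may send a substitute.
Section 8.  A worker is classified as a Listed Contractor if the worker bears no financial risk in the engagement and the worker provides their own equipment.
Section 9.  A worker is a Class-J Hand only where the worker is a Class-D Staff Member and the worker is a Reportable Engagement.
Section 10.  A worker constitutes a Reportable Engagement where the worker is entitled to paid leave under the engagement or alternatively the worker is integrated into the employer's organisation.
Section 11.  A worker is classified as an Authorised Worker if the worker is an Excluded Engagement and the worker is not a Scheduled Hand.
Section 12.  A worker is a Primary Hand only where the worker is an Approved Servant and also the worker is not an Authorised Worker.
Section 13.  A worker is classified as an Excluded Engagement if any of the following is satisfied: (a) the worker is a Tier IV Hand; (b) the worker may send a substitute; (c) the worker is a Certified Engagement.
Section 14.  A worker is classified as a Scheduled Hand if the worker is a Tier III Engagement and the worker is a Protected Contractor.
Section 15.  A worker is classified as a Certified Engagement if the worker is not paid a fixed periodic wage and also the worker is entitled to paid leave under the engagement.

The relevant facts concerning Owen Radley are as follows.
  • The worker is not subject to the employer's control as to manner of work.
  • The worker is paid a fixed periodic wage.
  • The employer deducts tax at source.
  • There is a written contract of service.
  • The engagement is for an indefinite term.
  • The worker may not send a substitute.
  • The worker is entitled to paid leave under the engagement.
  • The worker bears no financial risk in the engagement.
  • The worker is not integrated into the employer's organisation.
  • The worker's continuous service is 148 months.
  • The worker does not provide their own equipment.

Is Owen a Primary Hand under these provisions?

section 1 — Class-D Staff Member: [worker's continuous service: 148 months ≥ 125 months? yes] OR [the worker is entitled to paid leave under the engagement? yes] → satisfied.
section 10 — Reportable Engagement: [the worker is entitled to paid leave under the engagement? yes] OR [the worker is integrated into the employer's organisation? no] → satisfied.
section 9 — Class-J Hand: [Class-D Staff Member (section 1)? yes] AND [Reportable Engagement (section 10)? yes] → satisfied.
section 5 — Regulated Employee: [Class-J Hand (section 9)? yes] OR [the worker is integrated into the employer's organisation? no] → satisfied.
section 2 — Approved Servant: [Regulated Employee (section 5)? yes] AND [the employer deducts tax at source? yes] AND [the worker bears no financial risk in the engagement? yes] → satisfied.
section 6 — Tier IV Hand: [worker's continuous service: 148 months ≥ 125 months? yes, so negated condition no] AND [the worker provides their own equipment? no] → not satisfied.
section 15 — Certified Engagement: [the worker is not paid a fixed periodic wage? no] AND [the worker is entitled to paid leave under the engagement? yes] → not satisfied.
section 13 — Excluded Engagement: [Tier IV Hand (section 6)? no] OR [the worker may send a substitute? no] OR [Certified Engagement (section 15)? no] → not satisfied.
section 3 — Tier III Engagement: [the worker is subject to the employer's control as to manner of work? no] AND [there is no written contract of service? no] → not satisfied.
section 7 — Protected Contractor: the worker is subject to the employer's control as to manner of work? no; the worker does not provide their own equipment? yes; the worker may send a substitute? no — 1 of 3 hold (need ≥2) → not satisfied.
section 14 — Scheduled Hand: [Tier III Engagement (section 3)? no] AND [Protected Contractor (section 7)? no] → not satisfied.
section 11 — Authorised Worker: [Excluded Engagement (section 13)? no] AND [not a Scheduled Hand (section 14)? yes] → not satisfied.
section 12 — Primary Hand: [Approved Servant (section 2)? yes] AND [not an Authorised Worker (section 11)? yes] → satisfied.

Yes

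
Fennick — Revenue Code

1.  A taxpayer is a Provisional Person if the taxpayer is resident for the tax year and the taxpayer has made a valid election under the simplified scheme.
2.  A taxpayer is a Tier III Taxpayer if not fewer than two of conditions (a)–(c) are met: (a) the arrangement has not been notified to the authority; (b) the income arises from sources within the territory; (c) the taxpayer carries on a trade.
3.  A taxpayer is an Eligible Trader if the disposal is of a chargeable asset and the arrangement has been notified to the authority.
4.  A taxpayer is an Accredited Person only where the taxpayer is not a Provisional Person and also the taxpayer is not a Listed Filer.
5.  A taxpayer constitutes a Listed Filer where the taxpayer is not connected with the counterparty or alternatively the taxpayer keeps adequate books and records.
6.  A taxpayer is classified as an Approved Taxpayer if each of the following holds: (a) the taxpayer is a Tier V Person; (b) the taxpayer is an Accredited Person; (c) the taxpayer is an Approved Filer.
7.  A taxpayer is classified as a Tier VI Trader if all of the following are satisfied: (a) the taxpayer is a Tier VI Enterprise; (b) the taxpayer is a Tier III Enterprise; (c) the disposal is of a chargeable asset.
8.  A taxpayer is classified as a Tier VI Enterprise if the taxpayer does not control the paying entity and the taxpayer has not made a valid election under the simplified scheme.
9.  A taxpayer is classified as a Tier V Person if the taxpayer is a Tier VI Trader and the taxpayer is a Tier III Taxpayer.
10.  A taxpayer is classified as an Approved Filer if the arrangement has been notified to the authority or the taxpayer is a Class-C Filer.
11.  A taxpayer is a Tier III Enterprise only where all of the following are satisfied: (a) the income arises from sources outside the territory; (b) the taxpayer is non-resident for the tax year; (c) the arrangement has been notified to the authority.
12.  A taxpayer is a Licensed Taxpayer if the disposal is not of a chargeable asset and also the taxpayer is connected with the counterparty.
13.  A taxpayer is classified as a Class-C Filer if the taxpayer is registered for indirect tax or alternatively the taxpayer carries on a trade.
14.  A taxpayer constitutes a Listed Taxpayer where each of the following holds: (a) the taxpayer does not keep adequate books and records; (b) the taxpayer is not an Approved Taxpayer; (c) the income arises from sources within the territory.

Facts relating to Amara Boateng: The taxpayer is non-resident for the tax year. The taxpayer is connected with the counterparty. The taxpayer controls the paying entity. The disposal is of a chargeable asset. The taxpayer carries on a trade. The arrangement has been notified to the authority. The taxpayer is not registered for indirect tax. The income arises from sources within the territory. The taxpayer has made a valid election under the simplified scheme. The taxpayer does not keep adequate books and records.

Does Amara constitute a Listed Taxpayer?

Under paragraph 8: the taxpayer does not control the paying entity? no; and the taxpayer has not made a valid election under the simplified scheme? no. So the taxpayer is not a Tier VI Enterprise.
Under paragraph 11: the income arises from sources outside the territory? no; and the taxpayer is non-resident for the tax year? yes; and the arrangement has been notified to the authority? yes. So the taxpayer is not a Tier III Enterprise.
Under paragraph 7: Tier VI Enterprise (paragraph 8)? no; and Tier III Enterprise (paragraph 11)? no; and the disposal is of a chargeable asset? yes. So the taxpayer is not a Tier VI Trader.
Under paragraph 2: the arrangement has not been notified to the authority? no; the income arises from sources within the territory? yes; the taxpayer carries on a trade? yes — 2 of 3 hold (need ≥2) → satisfied.
Under paragraph 9: Tier VI Trader (paragraph 7)? no; and Tier III Taxpayer (paragraph 2)? yes. So the taxpayer is not a Tier V Person.
Under paragraph 1: the taxpayer is resident for the tax year? no; and the taxpayer has made a valid election under the simplified scheme? yes. So the taxpayer is not a Provisional Person.
Under paragraph 5: the taxpayer is not connected with the counterparty? no; or the taxpayer keeps adequate books and records? no. So the taxpayer is not a Listed Filer.
Under paragraph 4: not a Provisional Person (paragraph 1)? yes; and not a Listed Filer (paragraph 5)? yes. So the taxpayer is an Accredited Person.
Under paragraph 13: the taxpayer is registered for indirect tax? no; or the taxpayer carries on a trade? yes. So the taxpayer is a Class-C Filer.
Under paragraph 10: the arrangement has been notified to the authority? yes; or Class-C Filer (paragraph 13)? yes. So the taxpayer is an Approved Filer.
Under paragraph 6: Tier V Person (paragraph 9)? no; and Accredited Person (paragraph 4)? yes; and Approved Filer (paragraph 10)? yes. So the taxpayer is not an Approved Taxpayer.
Under paragraph 14: the taxpayer does not keep adequate books and records? yes; and not an Approved Taxpayer (paragraph 6)? yes; and the income arises from sources within the territory? yes. So the taxpayer is a Listed Taxpayer.

Yes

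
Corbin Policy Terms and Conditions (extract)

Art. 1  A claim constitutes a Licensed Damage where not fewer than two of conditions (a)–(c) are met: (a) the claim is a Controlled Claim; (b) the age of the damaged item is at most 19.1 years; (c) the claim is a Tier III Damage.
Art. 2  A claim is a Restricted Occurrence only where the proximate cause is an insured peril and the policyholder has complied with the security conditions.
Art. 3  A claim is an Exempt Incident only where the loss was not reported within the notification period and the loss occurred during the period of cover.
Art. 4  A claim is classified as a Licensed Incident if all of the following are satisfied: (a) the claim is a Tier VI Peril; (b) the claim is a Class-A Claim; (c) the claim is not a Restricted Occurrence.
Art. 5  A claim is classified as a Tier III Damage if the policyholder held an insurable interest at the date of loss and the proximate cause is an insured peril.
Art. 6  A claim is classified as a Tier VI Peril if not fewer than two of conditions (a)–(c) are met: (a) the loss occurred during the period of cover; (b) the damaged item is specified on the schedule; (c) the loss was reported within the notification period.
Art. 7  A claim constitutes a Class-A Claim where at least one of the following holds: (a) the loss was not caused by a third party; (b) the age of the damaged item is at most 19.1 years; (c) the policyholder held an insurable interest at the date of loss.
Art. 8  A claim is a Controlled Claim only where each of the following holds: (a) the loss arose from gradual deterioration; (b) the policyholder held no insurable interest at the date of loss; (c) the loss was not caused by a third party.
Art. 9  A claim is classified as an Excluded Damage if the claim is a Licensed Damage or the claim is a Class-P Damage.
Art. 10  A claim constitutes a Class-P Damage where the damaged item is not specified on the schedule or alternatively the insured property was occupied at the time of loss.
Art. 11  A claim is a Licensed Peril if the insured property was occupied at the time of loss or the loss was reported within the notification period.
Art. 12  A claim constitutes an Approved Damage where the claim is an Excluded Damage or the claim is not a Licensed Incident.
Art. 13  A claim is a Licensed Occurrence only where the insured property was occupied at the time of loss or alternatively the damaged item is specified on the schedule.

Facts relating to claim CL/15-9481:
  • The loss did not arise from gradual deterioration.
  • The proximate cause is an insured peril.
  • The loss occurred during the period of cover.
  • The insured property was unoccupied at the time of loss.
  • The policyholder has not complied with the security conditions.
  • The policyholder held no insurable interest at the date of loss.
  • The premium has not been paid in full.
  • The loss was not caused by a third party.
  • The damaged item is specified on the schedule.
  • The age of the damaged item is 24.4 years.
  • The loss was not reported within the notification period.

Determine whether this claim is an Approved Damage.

No

article 8 — Controlled Claim: [the loss arose from gradual deterioration? no] AND [the policyholder held no insurable interest at the date of loss? yes] AND [the loss was not caused by a third party? yes] → not satisfied.
article 5 — Tier III Damage: [the policyholder held an insurable interest at the date of loss? no] AND [the proximate cause is an insured peril? yes] → not satisfied.
article 1 — Licensed Damage: Controlled Claim (article 8)? no; age of the damaged item: 24.4 years ≤ 19.1 years? no; Tier III Damage (article 5)? no — 0 of 3 hold (need ≥2) → not satisfied.
article 10 — Class-P Damage: [the damaged item is not specified on the schedule? no] OR [the insured property was occupied at the time of loss? no] → not satisfied.
article 9 — Excluded Damage: [Licensed Damage (article 1)? no] OR [Class-P Damage (article 10)? no] → not satisfied.
article 6 — Tier VI Peril: the loss occurred during the period of cover? yes; the damaged item is specified on the schedule? yes; the loss was reported within the notification period? no — 2 of 3 hold (need ≥2) → satisfied.
article 7 — Class-A Claim: [the loss was not caused by a third party? yes] OR [age of the damaged item: 24.4 years ≤ 19.1 years? no] OR [the policyholder held an insurable interest at the date of loss? no] → satisfied.
article 2 — Restricted Occurrence: [the proximate cause is an insured peril? yes] AND [the policyholder has complied with the security conditions? no] → not satisfied.
article 4 — Licensed Incident: [Tier VI Peril (article 6)? yes] AND [Class-A Claim (article 7)? yes] AND [not a Restricted Occurrence (article 2)? yes] → satisfied.
article 12 — Approved Damage: [Excluded Damage (article 9)? no] OR [not a Licensed Incident (article 4)? no] → not satisfied.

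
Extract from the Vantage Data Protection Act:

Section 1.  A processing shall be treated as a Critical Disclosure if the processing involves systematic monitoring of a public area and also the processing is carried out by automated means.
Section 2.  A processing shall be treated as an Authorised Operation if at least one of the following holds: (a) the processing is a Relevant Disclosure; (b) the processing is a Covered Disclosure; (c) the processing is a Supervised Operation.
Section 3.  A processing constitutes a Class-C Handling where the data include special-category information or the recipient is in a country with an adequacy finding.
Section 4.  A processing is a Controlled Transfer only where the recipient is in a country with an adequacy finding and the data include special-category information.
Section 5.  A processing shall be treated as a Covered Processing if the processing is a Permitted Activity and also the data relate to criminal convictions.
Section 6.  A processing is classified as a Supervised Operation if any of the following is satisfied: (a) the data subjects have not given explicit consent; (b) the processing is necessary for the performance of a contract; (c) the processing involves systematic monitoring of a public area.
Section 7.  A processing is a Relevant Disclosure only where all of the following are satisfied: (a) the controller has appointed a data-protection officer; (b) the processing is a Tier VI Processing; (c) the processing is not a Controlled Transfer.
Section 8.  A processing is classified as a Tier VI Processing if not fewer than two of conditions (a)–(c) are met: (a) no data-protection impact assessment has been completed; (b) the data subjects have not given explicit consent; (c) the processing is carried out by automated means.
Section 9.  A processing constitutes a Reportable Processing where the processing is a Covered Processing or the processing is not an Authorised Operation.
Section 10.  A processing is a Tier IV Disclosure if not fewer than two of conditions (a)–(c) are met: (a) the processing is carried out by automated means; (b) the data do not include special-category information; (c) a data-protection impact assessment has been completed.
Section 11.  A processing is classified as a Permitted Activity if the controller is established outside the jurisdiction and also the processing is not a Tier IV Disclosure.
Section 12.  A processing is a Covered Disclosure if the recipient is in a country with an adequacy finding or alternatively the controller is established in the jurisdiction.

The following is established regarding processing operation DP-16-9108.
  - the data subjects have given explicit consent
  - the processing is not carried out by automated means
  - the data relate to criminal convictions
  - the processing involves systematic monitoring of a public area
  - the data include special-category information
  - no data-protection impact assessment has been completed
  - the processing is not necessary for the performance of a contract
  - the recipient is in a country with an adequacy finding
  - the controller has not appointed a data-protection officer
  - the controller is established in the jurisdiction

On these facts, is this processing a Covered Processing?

No

section 10 — Tier IV Disclosure: the processing is carried out by automated means? no; the data do not include special-category information? no; a data-protection impact assessment has been completed? no — 0 of 3 hold (need ≥2) → not satisfied.
section 11 — Permitted Activity: [the controller is established outside the jurisdiction? no] AND [not a Tier IV Disclosure (section 10)? yes] → not satisfied.
section 5 — Covered Processing: [Permitted Activity (section 11)? no] AND [the data relate to criminal convictions? yes] → not satisfied.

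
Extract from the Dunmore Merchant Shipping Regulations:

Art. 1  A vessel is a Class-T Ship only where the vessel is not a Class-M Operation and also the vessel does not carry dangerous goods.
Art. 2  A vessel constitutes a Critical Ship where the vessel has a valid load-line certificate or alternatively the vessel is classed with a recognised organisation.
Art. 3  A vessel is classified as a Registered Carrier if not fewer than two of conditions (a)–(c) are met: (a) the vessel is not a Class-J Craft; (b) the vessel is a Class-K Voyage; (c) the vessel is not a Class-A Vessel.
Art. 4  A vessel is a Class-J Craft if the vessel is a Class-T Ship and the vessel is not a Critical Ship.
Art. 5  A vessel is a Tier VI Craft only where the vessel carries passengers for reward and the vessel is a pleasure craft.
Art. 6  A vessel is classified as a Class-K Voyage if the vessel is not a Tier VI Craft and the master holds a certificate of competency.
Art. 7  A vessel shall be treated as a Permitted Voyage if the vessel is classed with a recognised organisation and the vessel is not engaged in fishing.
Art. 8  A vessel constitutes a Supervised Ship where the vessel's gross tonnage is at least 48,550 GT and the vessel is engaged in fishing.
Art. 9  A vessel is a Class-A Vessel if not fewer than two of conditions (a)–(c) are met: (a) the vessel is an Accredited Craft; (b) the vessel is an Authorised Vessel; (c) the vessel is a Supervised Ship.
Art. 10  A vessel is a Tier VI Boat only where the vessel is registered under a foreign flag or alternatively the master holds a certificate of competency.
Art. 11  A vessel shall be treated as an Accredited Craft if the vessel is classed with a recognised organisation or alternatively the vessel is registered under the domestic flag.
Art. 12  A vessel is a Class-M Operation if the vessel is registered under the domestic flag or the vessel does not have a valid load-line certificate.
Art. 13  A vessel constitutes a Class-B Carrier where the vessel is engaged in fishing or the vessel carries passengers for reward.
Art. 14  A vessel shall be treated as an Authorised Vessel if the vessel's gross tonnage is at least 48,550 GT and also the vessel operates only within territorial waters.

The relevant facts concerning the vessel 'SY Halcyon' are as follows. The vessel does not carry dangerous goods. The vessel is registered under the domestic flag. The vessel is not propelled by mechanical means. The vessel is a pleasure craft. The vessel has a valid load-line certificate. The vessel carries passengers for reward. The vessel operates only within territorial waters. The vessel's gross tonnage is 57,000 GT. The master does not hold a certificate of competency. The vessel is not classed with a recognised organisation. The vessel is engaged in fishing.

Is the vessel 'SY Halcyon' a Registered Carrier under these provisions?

article 12 — Class-M Operation: [the vessel is registered under the domestic flag? yes] OR [the vessel does not have a valid load-line certificate? no] → satisfied.
article 1 — Class-T Ship: [not a Class-M Operation (article 12)? no] AND [the vessel does not carry dangerous goods? yes] → not satisfied.
article 2 — Critical Ship: [the vessel has a valid load-line certificate? yes] OR [the vessel is classed with a recognised organisation? no] → satisfied.
article 4 — Class-J Craft: [Class-T Ship (article 1)? no] AND [not a Critical Ship (article 2)? no] → not satisfied.
article 5 — Tier VI Craft: [the vessel carries passengers for reward? yes] AND [the vessel is a pleasure craft? yes] → satisfied.
article 6 — Class-K Voyage: [not a Tier VI Craft (article 5)? no] AND [the master holds a certificate of competency? no] → not satisfied.
article 11 — Accredited Craft: [the vessel is classed with a recognised organisation? no] OR [the vessel is registered under the domestic flag? yes] → satisfied.
article 14 — Authorised Vessel: [vessel's gross tonnage: 57,000 GT ≥ 48,550 GT? yes] AND [the vessel operates only within territorial waters? yes] → satisfied.
article 8 — Supervised Ship: [vessel's gross tonnage: 57,000 GT ≥ 48,550 GT? yes] AND [the vessel is engaged in fishing? yes] → satisfied.
article 9 — Class-A Vessel: Accredited Craft (article 11)? yes; Authorised Vessel (article 14)? yes; Supervised Ship (article 8)? yes — 3 of 3 hold (need ≥2) → satisfied.
article 3 — Registered Carrier: not a Class-J Craft (article 4)? yes; Class-K Voyage (article 6)? no; not a Class-A Vessel (article 9)? no — 1 of 3 hold (need ≥2) → not satisfied.

No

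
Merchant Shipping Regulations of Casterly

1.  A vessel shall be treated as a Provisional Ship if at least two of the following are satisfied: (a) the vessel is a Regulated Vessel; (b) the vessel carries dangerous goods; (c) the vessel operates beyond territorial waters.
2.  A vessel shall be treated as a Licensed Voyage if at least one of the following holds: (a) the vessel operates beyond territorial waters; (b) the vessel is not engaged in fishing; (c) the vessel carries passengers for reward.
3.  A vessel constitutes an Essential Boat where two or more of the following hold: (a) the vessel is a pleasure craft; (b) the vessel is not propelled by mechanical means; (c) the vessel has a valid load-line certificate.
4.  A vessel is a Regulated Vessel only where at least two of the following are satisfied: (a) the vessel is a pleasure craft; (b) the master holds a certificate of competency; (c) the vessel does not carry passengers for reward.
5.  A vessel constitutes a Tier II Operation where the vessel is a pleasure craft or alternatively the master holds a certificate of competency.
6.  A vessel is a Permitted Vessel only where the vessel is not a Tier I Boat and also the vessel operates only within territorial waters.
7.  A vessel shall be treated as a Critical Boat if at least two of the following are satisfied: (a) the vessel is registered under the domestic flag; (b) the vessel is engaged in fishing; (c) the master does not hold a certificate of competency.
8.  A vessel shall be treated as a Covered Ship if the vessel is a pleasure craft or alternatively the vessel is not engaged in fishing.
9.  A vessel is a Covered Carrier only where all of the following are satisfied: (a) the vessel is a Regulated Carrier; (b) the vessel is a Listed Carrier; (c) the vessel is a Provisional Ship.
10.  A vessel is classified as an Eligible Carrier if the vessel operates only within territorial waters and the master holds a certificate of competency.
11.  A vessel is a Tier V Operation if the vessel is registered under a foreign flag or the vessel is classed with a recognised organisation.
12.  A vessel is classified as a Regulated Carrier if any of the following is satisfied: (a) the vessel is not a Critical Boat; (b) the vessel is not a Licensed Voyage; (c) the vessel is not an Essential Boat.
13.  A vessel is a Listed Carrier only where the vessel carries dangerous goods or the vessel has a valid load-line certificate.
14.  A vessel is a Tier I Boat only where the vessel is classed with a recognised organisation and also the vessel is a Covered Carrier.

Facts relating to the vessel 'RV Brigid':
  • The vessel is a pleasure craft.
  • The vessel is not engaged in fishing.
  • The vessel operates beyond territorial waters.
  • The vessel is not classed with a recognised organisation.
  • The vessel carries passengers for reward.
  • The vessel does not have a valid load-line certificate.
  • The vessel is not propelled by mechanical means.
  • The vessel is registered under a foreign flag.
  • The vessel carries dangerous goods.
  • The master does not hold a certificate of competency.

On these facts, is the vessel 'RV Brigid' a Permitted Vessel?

No

paragraph 7 — Critical Boat: the vessel is registered under the domestic flag? no; the vessel is engaged in fishing? no; the master does not hold a certificate of competency? yes — 1 of 3 hold (need ≥2) → not satisfied.
paragraph 2 — Licensed Voyage: [the vessel operates beyond territorial waters? yes] OR [the vessel is not engaged in fishing? yes] OR [the vessel carries passengers for reward? yes] → satisfied.
paragraph 3 — Essential Boat: the vessel is a pleasure craft? yes; the vessel is not propelled by mechanical means? yes; the vessel has a valid load-line certificate? no — 2 of 3 hold (need ≥2) → satisfied.
paragraph 12 — Regulated Carrier: [not a Critical Boat (paragraph 7)? yes] OR [not a Licensed Voyage (paragraph 2)? no] OR [not an Essential Boat (paragraph 3)? no] → satisfied.
paragraph 13 — Listed Carrier: [the vessel carries dangerous goods? yes] OR [the vessel has a valid load-line certificate? no] → satisfied.
paragraph 4 — Regulated Vessel: the vessel is a pleasure craft? yes; the master holds a certificate of competency? no; the vessel does not carry passengers for reward? no — 1 of 3 hold (need ≥2) → not satisfied.
paragraph 1 — Provisional Ship: Regulated Vessel (paragraph 4)? no; the vessel carries dangerous goods? yes; the vessel operates beyond territorial waters? yes — 2 of 3 hold (need ≥2) → satisfied.
paragraph 9 — Covered Carrier: [Regulated Carrier (paragraph 12)? yes] AND [Listed Carrier (paragraph 13)? yes] AND [Provisional Ship (paragraph 1)? yes] → satisfied.
paragraph 14 — Tier I Boat: [the vessel is classed with a recognised organisation? no] AND [Covered Carrier (paragraph 9)? yes] → not satisfied.
paragraph 6 — Permitted Vessel: [not a Tier I Boat (paragraph 14)? yes] AND [the vessel operates only within territorial waters? no] → not satisfied.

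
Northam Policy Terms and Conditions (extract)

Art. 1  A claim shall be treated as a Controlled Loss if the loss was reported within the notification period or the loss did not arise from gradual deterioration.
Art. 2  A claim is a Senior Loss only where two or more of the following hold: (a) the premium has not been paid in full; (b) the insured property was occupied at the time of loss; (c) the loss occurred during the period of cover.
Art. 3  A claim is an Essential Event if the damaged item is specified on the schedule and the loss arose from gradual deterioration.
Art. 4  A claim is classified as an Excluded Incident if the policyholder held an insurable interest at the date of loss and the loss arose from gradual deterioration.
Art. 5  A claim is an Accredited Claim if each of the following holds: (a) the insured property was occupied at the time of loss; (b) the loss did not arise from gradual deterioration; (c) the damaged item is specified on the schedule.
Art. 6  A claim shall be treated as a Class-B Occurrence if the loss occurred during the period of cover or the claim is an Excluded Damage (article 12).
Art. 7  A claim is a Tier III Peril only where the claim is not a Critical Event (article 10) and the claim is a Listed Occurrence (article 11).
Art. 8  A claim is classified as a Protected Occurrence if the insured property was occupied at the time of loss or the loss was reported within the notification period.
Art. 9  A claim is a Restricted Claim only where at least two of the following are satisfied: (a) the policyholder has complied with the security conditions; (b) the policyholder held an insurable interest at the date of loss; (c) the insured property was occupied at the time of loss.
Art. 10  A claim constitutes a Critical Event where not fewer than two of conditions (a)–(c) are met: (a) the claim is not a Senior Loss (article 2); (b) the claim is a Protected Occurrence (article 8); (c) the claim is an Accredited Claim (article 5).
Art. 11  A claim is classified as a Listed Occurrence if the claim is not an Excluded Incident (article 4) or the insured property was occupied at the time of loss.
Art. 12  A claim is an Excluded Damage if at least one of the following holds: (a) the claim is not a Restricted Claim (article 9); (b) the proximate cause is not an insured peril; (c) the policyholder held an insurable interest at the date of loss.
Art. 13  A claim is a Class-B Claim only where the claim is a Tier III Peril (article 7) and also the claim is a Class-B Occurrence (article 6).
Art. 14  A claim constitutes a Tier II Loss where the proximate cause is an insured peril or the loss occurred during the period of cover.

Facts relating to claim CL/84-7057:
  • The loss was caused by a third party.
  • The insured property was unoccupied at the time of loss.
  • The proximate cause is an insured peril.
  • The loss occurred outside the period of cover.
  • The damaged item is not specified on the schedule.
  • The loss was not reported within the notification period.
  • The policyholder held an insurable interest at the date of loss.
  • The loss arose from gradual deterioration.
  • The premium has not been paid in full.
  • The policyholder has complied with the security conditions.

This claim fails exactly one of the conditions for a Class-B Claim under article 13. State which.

article 2 — Senior Loss: the premium has not been paid in full? yes; the insured property was occupied at the time of loss? no; the loss occurred during the period of cover? no — 1 of 3 hold (need ≥2) → not satisfied.
article 8 — Protected Occurrence: [the insured property was occupied at the time of loss? no] OR [the loss was reported within the notification period? no] → not satisfied.
article 5 — Accredited Claim: [the insured property was occupied at the time of loss? no] AND [the loss did not arise from gradual deterioration? no] AND [the damaged item is specified on the schedule? no] → not satisfied.
article 10 — Critical Event: not a Senior Loss (article 2)? yes; Protected Occurrence (article 8)? no; Accredited Claim (article 5)? no — 1 of 3 hold (need ≥2) → not satisfied.
article 4 — Excluded Incident: [the policyholder held an insurable interest at the date of loss? yes] AND [the loss arose from gradual deterioration? yes] → satisfied.
article 11 — Listed Occurrence: [not an Excluded Incident (article 4)? no] OR [the insured property was occupied at the time of loss? no] → not satisfied.
article 7 — Tier III Peril: [not a Critical Event (article 10)? yes] AND [Listed Occurrence (article 11)? no] → not satisfied.
article 9 — Restricted Claim: the policyholder has complied with the security conditions? yes; the policyholder held an insurable interest at the date of loss? yes; the insured property was occupied at the time of loss? no — 2 of 3 hold (need ≥2) → satisfied.
article 12 — Excluded Damage: [not a Restricted Claim (article 9)? no] OR [the proximate cause is not an insured peril? no] OR [the policyholder held an insurable interest at the date of loss? yes] → satisfied.
article 6 — Class-B Occurrence: [the loss occurred during the period of cover? no] OR [Excluded Damage (article 12)? yes] → satisfied.
article 13 — Class-B Claim: [Tier III Peril (article 7)? no] AND [Class-B Occurrence (article 6)? yes] → not satisfied.

Tier III Peril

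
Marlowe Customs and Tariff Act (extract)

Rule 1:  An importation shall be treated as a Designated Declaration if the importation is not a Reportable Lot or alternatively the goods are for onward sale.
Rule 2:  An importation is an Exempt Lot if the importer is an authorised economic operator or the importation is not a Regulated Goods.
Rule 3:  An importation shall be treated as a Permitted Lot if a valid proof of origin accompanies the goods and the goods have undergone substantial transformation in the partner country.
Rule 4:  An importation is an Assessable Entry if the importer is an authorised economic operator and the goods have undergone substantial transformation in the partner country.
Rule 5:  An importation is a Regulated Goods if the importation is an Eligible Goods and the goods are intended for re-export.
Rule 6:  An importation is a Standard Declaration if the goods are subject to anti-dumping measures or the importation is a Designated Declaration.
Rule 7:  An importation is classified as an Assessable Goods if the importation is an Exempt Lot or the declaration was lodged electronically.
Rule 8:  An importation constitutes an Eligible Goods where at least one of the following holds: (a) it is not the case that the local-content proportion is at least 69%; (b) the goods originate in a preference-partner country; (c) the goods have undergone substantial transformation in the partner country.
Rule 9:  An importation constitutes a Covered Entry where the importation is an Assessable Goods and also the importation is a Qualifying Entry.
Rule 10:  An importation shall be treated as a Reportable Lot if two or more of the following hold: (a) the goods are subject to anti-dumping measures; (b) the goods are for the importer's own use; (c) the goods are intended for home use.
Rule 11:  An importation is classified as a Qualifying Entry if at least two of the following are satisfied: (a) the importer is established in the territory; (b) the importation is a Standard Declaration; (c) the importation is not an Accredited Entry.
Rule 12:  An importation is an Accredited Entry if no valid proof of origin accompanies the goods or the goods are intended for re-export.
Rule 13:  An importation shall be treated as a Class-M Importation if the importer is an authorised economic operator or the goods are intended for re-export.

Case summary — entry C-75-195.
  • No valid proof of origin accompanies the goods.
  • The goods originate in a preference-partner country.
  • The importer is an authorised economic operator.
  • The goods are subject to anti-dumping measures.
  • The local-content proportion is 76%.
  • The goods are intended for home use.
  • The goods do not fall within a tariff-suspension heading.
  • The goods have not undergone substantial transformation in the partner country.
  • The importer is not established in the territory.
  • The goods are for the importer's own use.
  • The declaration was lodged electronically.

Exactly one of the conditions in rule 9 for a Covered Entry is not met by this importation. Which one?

Qualifying Entry

rule 8 — Eligible Goods: [local-content proportion: 76% ≥ 69%? yes, so negated condition no] OR [the goods originate in a preference-partner country? yes] OR [the goods have undergone substantial transformation in the partner country? no] → satisfied.
rule 5 — Regulated Goods: [Eligible Goods (rule 8)? yes] AND [the goods are intended for re-export? no] → not satisfied.
rule 2 — Exempt Lot: [the importer is an authorised economic operator? yes] OR [not a Regulated Goods (rule 5)? yes] → satisfied.
rule 7 — Assessable Goods: [Exempt Lot (rule 2)? yes] OR [the declaration was lodged electronically? yes] → satisfied.
rule 10 — Reportable Lot: the goods are subject to anti-dumping measures? yes; the goods are for the importer's own use? yes; the goods are intended for home use? yes — 3 of 3 hold (need ≥2) → satisfied.
rule 1 — Designated Declaration: [not a Reportable Lot (rule 10)? no] OR [the goods are for onward sale? no] → not satisfied.
rule 6 — Standard Declaration: [the goods are subject to anti-dumping measures? yes] OR [Designated Declaration (rule 1)? no] → satisfied.
rule 12 — Accredited Entry: [no valid proof of origin accompanies the goods? yes] OR [the goods are intended for re-export? no] → satisfied.
rule 11 — Qualifying Entry: the importer is established in the territory? no; Standard Declaration (rule 6)? yes; not an Accredited Entry (rule 12)? no — 1 of 3 hold (need ≥2) → not satisfied.
rule 9 — Covered Entry: [Assessable Goods (rule 7)? yes] AND [Qualifying Entry (rule 11)? no] → not satisfied.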